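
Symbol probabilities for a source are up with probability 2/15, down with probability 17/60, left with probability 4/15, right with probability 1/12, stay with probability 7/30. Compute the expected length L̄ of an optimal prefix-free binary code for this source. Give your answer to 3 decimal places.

Repeatedly combine the two least-probable nodes; the expected code length is the sum of the merged weights.
merge 1/12 + 2/15 → 13/60
merge 13/60 + 7/30 → 9/20
merge 4/15 + 17/60 → 11/20
merge 9/20 + 11/20 → 1
L = 13/60 + 9/20 + 11/20 + 1 = 133/60 ≈ 2.217 bits/symbol.

2.217 bits/symbol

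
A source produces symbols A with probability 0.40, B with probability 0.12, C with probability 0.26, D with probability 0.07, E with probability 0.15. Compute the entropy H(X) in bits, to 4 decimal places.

2.0802 bits

H = −Σ pᵢ log₂ pᵢ.
−0.40·log₂(0.40) = 0.5288
−0.12·log₂(0.12) = 0.3671
−0.26·log₂(0.26) = 0.5053
−0.07·log₂(0.07) = 0.2686
−0.15·log₂(0.15) = 0.4105
Sum ≈ 2.0802 → 2.0802 bits.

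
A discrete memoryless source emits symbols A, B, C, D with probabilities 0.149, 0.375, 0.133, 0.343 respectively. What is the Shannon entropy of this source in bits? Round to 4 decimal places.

1.8565 bits

H = −Σ pᵢ log₂ pᵢ.
−0.149·log₂(0.149) = 0.4092
−0.375·log₂(0.375) = 0.5306
−0.133·log₂(0.133) = 0.3871
−0.343·log₂(0.343) = 0.5295
Sum ≈ 1.8565 → 1.8565 bits.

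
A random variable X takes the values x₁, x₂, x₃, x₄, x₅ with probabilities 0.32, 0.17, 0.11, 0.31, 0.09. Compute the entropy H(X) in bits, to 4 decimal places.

H = −Σ pᵢ log₂ pᵢ.
−0.32·log₂(0.32) = 0.5260
−0.17·log₂(0.17) = 0.4346
−0.11·log₂(0.11) = 0.3503
−0.31·log₂(0.31) = 0.5238
−0.09·log₂(0.09) = 0.3127
Sum ≈ 2.1474 → 2.1474 bits.

2.1474 bits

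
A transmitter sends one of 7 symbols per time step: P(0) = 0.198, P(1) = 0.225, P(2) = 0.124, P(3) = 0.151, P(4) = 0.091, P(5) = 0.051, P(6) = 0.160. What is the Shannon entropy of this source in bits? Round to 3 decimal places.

H = −Σ pᵢ log₂ pᵢ.
−0.198·log₂(0.198) = 0.4626
−0.225·log₂(0.225) = 0.4842
−0.124·log₂(0.124) = 0.3734
−0.151·log₂(0.151) = 0.4118
−0.091·log₂(0.091) = 0.3147
−0.051·log₂(0.051) = 0.2190
−0.160·log₂(0.160) = 0.4230
Sum ≈ 2.6887 → 2.689 bits.

2.689 bits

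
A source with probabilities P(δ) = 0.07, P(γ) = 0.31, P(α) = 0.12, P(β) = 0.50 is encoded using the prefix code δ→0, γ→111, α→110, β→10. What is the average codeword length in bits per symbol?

L̄ = Σ pᵢ·ℓᵢ = 0.07·1 + 0.31·3 + 0.12·3 + 0.50·2 = 2.36 bits/symbol.

2.36 bits/symbol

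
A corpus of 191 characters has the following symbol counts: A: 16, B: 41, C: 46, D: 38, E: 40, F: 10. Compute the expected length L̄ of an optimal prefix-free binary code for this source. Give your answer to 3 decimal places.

Probabilities are the counts divided by 191.
Repeatedly combine the two least-probable nodes; the expected code length is the sum of the merged weights.
merge 10/191 + 16/191 → 26/191
merge 26/191 + 38/191 → 64/191
merge 40/191 + 41/191 → 81/191
merge 46/191 + 64/191 → 110/191
merge 81/191 + 110/191 → 1
L = 26/191 + 64/191 + 81/191 + 110/191 + 1 = 472/191 ≈ 2.471 bits/symbol.

2.471 bits/symbol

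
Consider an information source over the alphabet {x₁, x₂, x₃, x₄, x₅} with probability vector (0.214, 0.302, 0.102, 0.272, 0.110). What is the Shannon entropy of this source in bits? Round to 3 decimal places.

H = −Σ pᵢ log₂ pᵢ.
−0.214·log₂(0.214) = 0.4760
−0.302·log₂(0.302) = 0.5217
−0.102·log₂(0.102) = 0.3359
−0.272·log₂(0.272) = 0.5109
−0.110·log₂(0.110) = 0.3503
Sum ≈ 2.1948 → 2.195 bits.

2.195 bits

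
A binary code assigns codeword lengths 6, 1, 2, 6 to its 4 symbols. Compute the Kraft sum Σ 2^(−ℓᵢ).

With common denominator 2^6 = 64: Σ 2^(−ℓᵢ) = 1/64 + 32/64 + 16/64 + 1/64 = 50/64 = 0.78125.

0.78125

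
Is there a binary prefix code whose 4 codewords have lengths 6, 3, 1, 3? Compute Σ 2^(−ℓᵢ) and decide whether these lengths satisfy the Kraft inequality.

0.765625; yes

With common denominator 2^6 = 64: Σ 2^(−ℓᵢ) = 1/64 + 8/64 + 32/64 + 8/64 = 49/64 = 0.765625.
Kraft's inequality requires Σ ≤ 1; here Σ = 0.765625 ≤ 1, so such a prefix code exists.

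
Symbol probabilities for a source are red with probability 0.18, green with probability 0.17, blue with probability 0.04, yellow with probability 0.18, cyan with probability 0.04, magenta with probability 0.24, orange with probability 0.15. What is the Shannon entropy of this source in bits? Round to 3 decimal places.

H = −Σ pᵢ log₂ pᵢ.
−0.18·log₂(0.18) = 0.4453
−0.17·log₂(0.17) = 0.4346
−0.04·log₂(0.04) = 0.1858
−0.18·log₂(0.18) = 0.4453
−0.04·log₂(0.04) = 0.1858
−0.24·log₂(0.24) = 0.4941
−0.15·log₂(0.15) = 0.4105
Sum ≈ 2.6014 → 2.601 bits.

2.601 bits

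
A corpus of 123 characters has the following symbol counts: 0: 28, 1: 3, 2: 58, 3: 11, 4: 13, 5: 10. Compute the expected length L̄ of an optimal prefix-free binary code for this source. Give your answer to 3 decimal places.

Probabilities are the counts divided by 123.
Repeatedly combine the two least-probable nodes; the expected code length is the sum of the merged weights.
merge 1/41 + 10/123 → 13/123
merge 11/123 + 13/123 → 8/41
merge 13/123 + 8/41 → 37/123
merge 28/123 + 37/123 → 65/123
merge 58/123 + 65/123 → 1
L = 13/123 + 8/41 + 37/123 + 65/123 + 1 = 262/123 ≈ 2.130 bits/symbol.

2.130 bits/symbol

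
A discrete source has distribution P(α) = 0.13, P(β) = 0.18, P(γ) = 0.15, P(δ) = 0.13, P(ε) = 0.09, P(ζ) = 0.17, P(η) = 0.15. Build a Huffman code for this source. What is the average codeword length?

2.82 bits/symbol

Repeatedly combine the two least-probable nodes; the expected code length is the sum of the merged weights.
merge 9/100 + 13/100 → 11/50
merge 13/100 + 3/20 → 7/25
merge 3/20 + 17/100 → 8/25
merge 9/50 + 11/50 → 2/5
merge 7/25 + 8/25 → 3/5
merge 2/5 + 3/5 → 1
L = 11/50 + 7/25 + 8/25 + 2/5 + 3/5 + 1 = 141/50 = 2.82 bits/symbol.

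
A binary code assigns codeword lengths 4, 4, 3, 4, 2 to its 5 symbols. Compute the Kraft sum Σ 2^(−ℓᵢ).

0.5625

With common denominator 2^4 = 16: Σ 2^(−ℓᵢ) = 1/16 + 1/16 + 2/16 + 1/16 + 4/16 = 9/16 = 0.5625.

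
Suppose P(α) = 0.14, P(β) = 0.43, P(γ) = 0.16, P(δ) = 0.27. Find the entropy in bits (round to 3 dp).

1.854 bits

H = −Σ pᵢ log₂ pᵢ.
−0.14·log₂(0.14) = 0.3971
−0.43·log₂(0.43) = 0.5236
−0.16·log₂(0.16) = 0.4230
−0.27·log₂(0.27) = 0.5100
Sum ≈ 1.8537 → 1.854 bits.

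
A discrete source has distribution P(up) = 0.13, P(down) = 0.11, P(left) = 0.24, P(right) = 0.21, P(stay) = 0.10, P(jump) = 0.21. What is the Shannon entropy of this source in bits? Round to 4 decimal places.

2.5049 bits

H = −Σ pᵢ log₂ pᵢ.
−0.13·log₂(0.13) = 0.3826
−0.11·log₂(0.11) = 0.3503
−0.24·log₂(0.24) = 0.4941
−0.21·log₂(0.21) = 0.4728
−0.10·log₂(0.10) = 0.3322
−0.21·log₂(0.21) = 0.4728
Sum ≈ 2.5049 → 2.5049 bits.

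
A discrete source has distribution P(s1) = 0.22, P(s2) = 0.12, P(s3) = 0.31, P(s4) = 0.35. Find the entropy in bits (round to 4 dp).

H = −Σ pᵢ log₂ pᵢ.
−0.22·log₂(0.22) = 0.4806
−0.12·log₂(0.12) = 0.3671
−0.31·log₂(0.31) = 0.5238
−0.35·log₂(0.35) = 0.5301
Sum ≈ 1.9015 → 1.9015 bits.

1.9015 bits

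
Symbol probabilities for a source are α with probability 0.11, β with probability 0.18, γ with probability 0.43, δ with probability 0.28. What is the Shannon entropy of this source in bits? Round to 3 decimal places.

H = −Σ pᵢ log₂ pᵢ.
−0.11·log₂(0.11) = 0.3503
−0.18·log₂(0.18) = 0.4453
−0.43·log₂(0.43) = 0.5236
−0.28·log₂(0.28) = 0.5142
Sum ≈ 1.8334 → 1.833 bits.

1.833 bits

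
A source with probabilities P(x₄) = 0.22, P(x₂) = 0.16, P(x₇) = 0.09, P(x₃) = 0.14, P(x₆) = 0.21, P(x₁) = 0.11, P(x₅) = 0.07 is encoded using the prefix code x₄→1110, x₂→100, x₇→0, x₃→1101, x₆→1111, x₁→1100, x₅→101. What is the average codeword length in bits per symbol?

L̄ = Σ pᵢ·ℓᵢ = 0.22·4 + 0.16·3 + 0.09·1 + 0.14·4 + 0.21·4 + 0.11·4 + 0.07·3 = 3.5 bits/symbol.

3.5 bits/symbol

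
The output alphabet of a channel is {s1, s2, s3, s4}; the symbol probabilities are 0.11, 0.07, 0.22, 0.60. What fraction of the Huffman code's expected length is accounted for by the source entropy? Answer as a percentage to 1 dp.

97.6%

Entropy H = −Σ p log₂ p ≈ 1.5416 bits.
Huffman merges: 7/100+11/100→9/50; 9/50+11/50→2/5; 2/5+3/5→1. L = 79/50 ≈ 1.5800.
Efficiency = H/L = 1.5416/1.5800 = 97.6%.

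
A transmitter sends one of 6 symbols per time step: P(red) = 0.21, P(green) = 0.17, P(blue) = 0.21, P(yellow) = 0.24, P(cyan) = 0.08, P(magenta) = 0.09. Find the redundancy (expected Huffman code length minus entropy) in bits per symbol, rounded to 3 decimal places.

0.031 bits

Entropy H = −Σ p log₂ p ≈ 2.4785 bits.
Huffman merges: 2/25+9/100→17/100; 17/100+17/100→17/50; 21/100+21/100→21/50; 6/25+17/50→29/50; 21/50+29/50→1. L = 251/100 ≈ 2.5100.
L − H = 2.5100 − 2.4785 = 0.031 bits.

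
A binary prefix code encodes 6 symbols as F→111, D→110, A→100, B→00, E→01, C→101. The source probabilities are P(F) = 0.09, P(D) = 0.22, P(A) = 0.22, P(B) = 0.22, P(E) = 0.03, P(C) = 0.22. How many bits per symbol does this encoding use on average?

L̄ = Σ pᵢ·ℓᵢ = 0.09·3 + 0.22·3 + 0.22·3 + 0.22·2 + 0.03·2 + 0.22·3 = 2.75 bits/symbol.

2.75 bits/symbol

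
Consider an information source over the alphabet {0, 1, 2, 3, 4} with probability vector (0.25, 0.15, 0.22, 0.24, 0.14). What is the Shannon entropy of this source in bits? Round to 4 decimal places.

H = −Σ pᵢ log₂ pᵢ.
−0.25·log₂(0.25) = 0.5000
−0.15·log₂(0.15) = 0.4105
−0.22·log₂(0.22) = 0.4806
−0.24·log₂(0.24) = 0.4941
−0.14·log₂(0.14) = 0.3971
Sum ≈ 2.2824 → 2.2824 bits.

2.2824 bits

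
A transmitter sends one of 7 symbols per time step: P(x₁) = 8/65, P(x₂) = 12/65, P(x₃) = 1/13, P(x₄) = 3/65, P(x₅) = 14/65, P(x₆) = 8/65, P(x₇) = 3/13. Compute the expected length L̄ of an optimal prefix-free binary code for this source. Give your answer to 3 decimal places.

Repeatedly combine the two least-probable nodes; the expected code length is the sum of the merged weights.
merge 3/65 + 1/13 → 8/65
merge 8/65 + 8/65 → 16/65
merge 8/65 + 12/65 → 4/13
merge 14/65 + 3/13 → 29/65
merge 16/65 + 4/13 → 36/65
merge 29/65 + 36/65 → 1
L = 8/65 + 16/65 + 4/13 + 29/65 + 36/65 + 1 = 174/65 ≈ 2.677 bits/symbol.

2.677 bits/symbol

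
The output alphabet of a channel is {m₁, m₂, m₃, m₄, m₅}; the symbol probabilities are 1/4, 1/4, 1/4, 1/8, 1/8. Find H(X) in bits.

Each probability is a power of 1/2, so log₂(1/p) is an integer.
H = Σ p·log₂(1/p) = 1/4·2 + 1/4·2 + 1/4·2 + 1/8·3 + 1/8·3 = 2.25 bits.

2.25 bits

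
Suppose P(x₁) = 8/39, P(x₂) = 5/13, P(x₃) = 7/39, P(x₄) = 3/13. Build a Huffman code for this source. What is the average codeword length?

Repeatedly combine the two least-probable nodes; the expected code length is the sum of the merged weights.
merge 7/39 + 8/39 → 5/13
merge 3/13 + 5/13 → 8/13
merge 5/13 + 8/13 → 1
L = 5/13 + 8/13 + 1 = 2 bits/symbol.

2 bits/symbol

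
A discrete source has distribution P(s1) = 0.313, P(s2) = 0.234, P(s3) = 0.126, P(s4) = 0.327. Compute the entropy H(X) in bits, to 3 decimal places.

H = −Σ pᵢ log₂ pᵢ.
−0.313·log₂(0.313) = 0.5245
−0.234·log₂(0.234) = 0.4903
−0.126·log₂(0.126) = 0.3766
−0.327·log₂(0.327) = 0.5273
Sum ≈ 1.9187 → 1.919 bits.

1.919 bits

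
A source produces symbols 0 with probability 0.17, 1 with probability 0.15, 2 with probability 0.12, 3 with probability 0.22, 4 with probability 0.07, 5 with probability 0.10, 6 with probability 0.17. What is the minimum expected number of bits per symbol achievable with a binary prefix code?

2.78 bits/symbol

Repeatedly combine the two least-probable nodes; the expected code length is the sum of the merged weights.
merge 7/100 + 1/10 → 17/100
merge 3/25 + 3/20 → 27/100
merge 17/100 + 17/100 → 17/50
merge 17/100 + 11/50 → 39/100
merge 27/100 + 17/50 → 61/100
merge 39/100 + 61/100 → 1
L = 17/100 + 27/100 + 17/50 + 39/100 + 61/100 + 1 = 139/50 = 2.78 bits/symbol.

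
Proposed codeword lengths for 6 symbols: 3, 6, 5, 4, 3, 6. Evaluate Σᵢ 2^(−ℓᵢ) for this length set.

0.375

With common denominator 2^6 = 64: Σ 2^(−ℓᵢ) = 8/64 + 1/64 + 2/64 + 4/64 + 8/64 + 1/64 = 24/64 = 0.375.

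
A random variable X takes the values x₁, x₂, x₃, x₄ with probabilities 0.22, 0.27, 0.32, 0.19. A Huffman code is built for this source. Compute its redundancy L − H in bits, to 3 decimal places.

0.028 bits

Entropy H = −Σ p log₂ p ≈ 1.9719 bits.
Huffman merges: 19/100+11/50→41/100; 27/100+8/25→59/100; 41/100+59/100→1. L = 2 ≈ 2.0000.
L − H = 2.0000 − 1.9719 = 0.028 bits.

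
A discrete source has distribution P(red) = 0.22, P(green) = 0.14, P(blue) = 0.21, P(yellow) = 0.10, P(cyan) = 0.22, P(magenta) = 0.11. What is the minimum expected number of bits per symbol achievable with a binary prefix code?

2.56 bits/symbol

Repeatedly combine the two least-probable nodes; the expected code length is the sum of the merged weights.
merge 1/10 + 11/100 → 21/100
merge 7/50 + 21/100 → 7/20
merge 21/100 + 11/50 → 43/100
merge 11/50 + 7/20 → 57/100
merge 43/100 + 57/100 → 1
L = 21/100 + 7/20 + 43/100 + 57/100 + 1 = 64/25 = 2.56 bits/symbol.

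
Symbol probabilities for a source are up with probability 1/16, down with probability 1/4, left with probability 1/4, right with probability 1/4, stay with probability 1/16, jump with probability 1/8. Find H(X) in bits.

Each probability is a power of 1/2, so log₂(1/p) is an integer.
H = Σ p·log₂(1/p) = 1/16·4 + 1/4·2 + 1/4·2 + 1/4·2 + 1/16·4 + 1/8·3 = 2.375 bits.

2.375 bits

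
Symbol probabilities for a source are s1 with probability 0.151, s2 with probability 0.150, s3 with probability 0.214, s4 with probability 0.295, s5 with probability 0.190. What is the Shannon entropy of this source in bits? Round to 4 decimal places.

2.2732 bits

H = −Σ pᵢ log₂ pᵢ.
−0.151·log₂(0.151) = 0.4118
−0.150·log₂(0.150) = 0.4105
−0.214·log₂(0.214) = 0.4760
−0.295·log₂(0.295) = 0.5196
−0.190·log₂(0.190) = 0.4552
Sum ≈ 2.2732 → 2.2732 bits.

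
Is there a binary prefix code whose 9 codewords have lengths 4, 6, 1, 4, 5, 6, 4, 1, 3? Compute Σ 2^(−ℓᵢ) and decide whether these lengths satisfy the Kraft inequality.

With common denominator 2^6 = 64: Σ 2^(−ℓᵢ) = 4/64 + 1/64 + 32/64 + 4/64 + 2/64 + 1/64 + 4/64 + 32/64 + 8/64 = 88/64 = 1.375.
Kraft's inequality requires Σ ≤ 1; here Σ = 1.375 > 1, so no such prefix code exists.

1.375; no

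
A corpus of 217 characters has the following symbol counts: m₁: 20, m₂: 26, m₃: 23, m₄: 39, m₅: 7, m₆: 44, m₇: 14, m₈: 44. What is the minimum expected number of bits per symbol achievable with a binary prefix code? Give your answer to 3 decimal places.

2.880 bits/symbol

Probabilities are the counts divided by 217.
Repeatedly combine the two least-probable nodes; the expected code length is the sum of the merged weights.
merge 1/31 + 2/31 → 3/31
merge 20/217 + 3/31 → 41/217
merge 23/217 + 26/217 → 7/31
merge 39/217 + 41/217 → 80/217
merge 44/217 + 44/217 → 88/217
merge 7/31 + 80/217 → 129/217
merge 88/217 + 129/217 → 1
L = 3/31 + 41/217 + 7/31 + 80/217 + 88/217 + 129/217 + 1 = 625/217 ≈ 2.880 bits/symbol.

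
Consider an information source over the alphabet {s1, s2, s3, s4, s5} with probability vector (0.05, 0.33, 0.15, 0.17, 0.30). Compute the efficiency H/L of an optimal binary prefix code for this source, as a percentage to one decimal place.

95.9%

Entropy H = −Σ p log₂ p ≈ 2.1101 bits.
Huffman merges: 1/20+3/20→1/5; 17/100+1/5→37/100; 3/10+33/100→63/100; 37/100+63/100→1. L = 11/5 ≈ 2.2000.
Efficiency = H/L = 2.1101/2.2000 = 95.9%.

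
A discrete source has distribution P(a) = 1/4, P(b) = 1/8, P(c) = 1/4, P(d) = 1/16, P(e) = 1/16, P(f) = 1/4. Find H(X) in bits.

2.375 bits

Each probability is a power of 1/2, so log₂(1/p) is an integer.
H = Σ p·log₂(1/p) = 1/4·2 + 1/8·3 + 1/4·2 + 1/16·4 + 1/16·4 + 1/4·2 = 2.375 bits.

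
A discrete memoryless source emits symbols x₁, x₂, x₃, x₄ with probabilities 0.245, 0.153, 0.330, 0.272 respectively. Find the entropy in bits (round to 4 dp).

1.9503 bits

H = −Σ pᵢ log₂ pᵢ.
−0.245·log₂(0.245) = 0.4971
−0.153·log₂(0.153) = 0.4144
−0.330·log₂(0.330) = 0.5278
−0.272·log₂(0.272) = 0.5109
Sum ≈ 1.9503 → 1.9503 bits.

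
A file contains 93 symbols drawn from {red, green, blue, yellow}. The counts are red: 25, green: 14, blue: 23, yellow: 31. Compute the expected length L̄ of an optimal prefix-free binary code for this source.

2 bits/symbol

Probabilities are the counts divided by 93.
Repeatedly combine the two least-probable nodes; the expected code length is the sum of the merged weights.
merge 14/93 + 23/93 → 37/93
merge 25/93 + 1/3 → 56/93
merge 37/93 + 56/93 → 1
L = 37/93 + 56/93 + 1 = 2 bits/symbol.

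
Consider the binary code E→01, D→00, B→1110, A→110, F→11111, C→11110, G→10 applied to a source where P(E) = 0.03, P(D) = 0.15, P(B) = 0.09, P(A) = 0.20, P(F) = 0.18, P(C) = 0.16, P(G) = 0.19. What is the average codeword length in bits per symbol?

L̄ = Σ pᵢ·ℓᵢ = 0.03·2 + 0.15·2 + 0.09·4 + 0.20·3 + 0.18·5 + 0.16·5 + 0.19·2 = 3.4 bits/symbol.

3.4 bits/symbol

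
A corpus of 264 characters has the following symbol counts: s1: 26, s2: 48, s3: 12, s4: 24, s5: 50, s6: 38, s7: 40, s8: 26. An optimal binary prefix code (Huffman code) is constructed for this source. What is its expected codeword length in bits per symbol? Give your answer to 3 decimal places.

Probabilities are the counts divided by 264.
Repeatedly combine the two least-probable nodes; the expected code length is the sum of the merged weights.
merge 1/22 + 1/11 → 3/22
merge 13/132 + 13/132 → 13/66
merge 3/22 + 19/132 → 37/132
merge 5/33 + 2/11 → 1/3
merge 25/132 + 13/66 → 17/44
merge 37/132 + 1/3 → 27/44
merge 17/44 + 27/44 → 1
L = 3/22 + 13/66 + 37/132 + 1/3 + 17/44 + 27/44 + 1 = 389/132 ≈ 2.947 bits/symbol.

2.947 bits/symbol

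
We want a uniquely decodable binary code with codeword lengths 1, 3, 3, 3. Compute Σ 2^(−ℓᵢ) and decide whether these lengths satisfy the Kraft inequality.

With common denominator 2^3 = 8: Σ 2^(−ℓᵢ) = 4/8 + 1/8 + 1/8 + 1/8 = 7/8 = 0.875.
Kraft's inequality requires Σ ≤ 1; here Σ = 0.875 ≤ 1, so such a prefix code exists.

0.875; yes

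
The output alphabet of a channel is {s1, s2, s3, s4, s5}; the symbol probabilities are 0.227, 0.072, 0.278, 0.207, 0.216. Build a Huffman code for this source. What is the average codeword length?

2.279 bits/symbol

Repeatedly combine the two least-probable nodes; the expected code length is the sum of the merged weights.
merge 9/125 + 207/1000 → 279/1000
merge 27/125 + 227/1000 → 443/1000
merge 139/500 + 279/1000 → 557/1000
merge 443/1000 + 557/1000 → 1
L = 279/1000 + 443/1000 + 557/1000 + 1 = 2279/1000 = 2.279 bits/symbol.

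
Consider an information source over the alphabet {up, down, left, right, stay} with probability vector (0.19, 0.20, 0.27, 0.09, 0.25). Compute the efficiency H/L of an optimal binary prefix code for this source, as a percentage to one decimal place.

98.3%

Entropy H = −Σ p log₂ p ≈ 2.2423 bits.
Huffman merges: 9/100+19/100→7/25; 1/5+1/4→9/20; 27/100+7/25→11/20; 9/20+11/20→1. L = 57/25 ≈ 2.2800.
Efficiency = H/L = 2.2423/2.2800 = 98.3%.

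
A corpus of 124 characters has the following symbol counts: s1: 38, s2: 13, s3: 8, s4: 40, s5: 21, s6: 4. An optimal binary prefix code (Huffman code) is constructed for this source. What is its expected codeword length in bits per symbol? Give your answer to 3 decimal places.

2.298 bits/symbol

Probabilities are the counts divided by 124.
Repeatedly combine the two least-probable nodes; the expected code length is the sum of the merged weights.
merge 1/31 + 2/31 → 3/31
merge 3/31 + 13/124 → 25/124
merge 21/124 + 25/124 → 23/62
merge 19/62 + 10/31 → 39/62
merge 23/62 + 39/62 → 1
L = 3/31 + 25/124 + 23/62 + 39/62 + 1 = 285/124 ≈ 2.298 bits/symbol.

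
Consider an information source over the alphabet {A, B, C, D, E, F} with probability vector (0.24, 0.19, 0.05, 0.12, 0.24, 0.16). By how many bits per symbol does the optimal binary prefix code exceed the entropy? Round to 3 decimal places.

0.050 bits

Entropy H = −Σ p log₂ p ≈ 2.4497 bits.
Huffman merges: 1/20+3/25→17/100; 4/25+17/100→33/100; 19/100+6/25→43/100; 6/25+33/100→57/100; 43/100+57/100→1. L = 5/2 ≈ 2.5000.
L − H = 2.5000 − 2.4497 = 0.050 bits.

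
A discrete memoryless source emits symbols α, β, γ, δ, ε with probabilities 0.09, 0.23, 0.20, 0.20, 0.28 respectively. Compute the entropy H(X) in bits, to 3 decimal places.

2.243 bits

H = −Σ pᵢ log₂ pᵢ.
−0.09·log₂(0.09) = 0.3127
−0.23·log₂(0.23) = 0.4877
−0.20·log₂(0.20) = 0.4644
−0.20·log₂(0.20) = 0.4644
−0.28·log₂(0.28) = 0.5142
Sum ≈ 2.2433 → 2.243 bits.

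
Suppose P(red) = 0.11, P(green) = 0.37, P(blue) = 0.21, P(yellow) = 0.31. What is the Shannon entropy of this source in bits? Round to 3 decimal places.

1.878 bits

H = −Σ pᵢ log₂ pᵢ.
−0.11·log₂(0.11) = 0.3503
−0.37·log₂(0.37) = 0.5307
−0.21·log₂(0.21) = 0.4728
−0.31·log₂(0.31) = 0.5238
Sum ≈ 1.8776 → 1.878 bits.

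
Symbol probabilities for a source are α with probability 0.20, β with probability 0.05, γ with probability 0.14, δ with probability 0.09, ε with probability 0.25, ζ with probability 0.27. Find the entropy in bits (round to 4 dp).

H = −Σ pᵢ log₂ pᵢ.
−0.20·log₂(0.20) = 0.4644
−0.05·log₂(0.05) = 0.2161
−0.14·log₂(0.14) = 0.3971
−0.09·log₂(0.09) = 0.3127
−0.25·log₂(0.25) = 0.5000
−0.27·log₂(0.27) = 0.5100
Sum ≈ 2.4003 → 2.4003 bits.

2.4003 bits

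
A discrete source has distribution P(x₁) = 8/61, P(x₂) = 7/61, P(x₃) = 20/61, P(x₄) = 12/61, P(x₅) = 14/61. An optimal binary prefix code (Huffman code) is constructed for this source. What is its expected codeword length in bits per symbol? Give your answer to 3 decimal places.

Repeatedly combine the two least-probable nodes; the expected code length is the sum of the merged weights.
merge 7/61 + 8/61 → 15/61
merge 12/61 + 14/61 → 26/61
merge 15/61 + 20/61 → 35/61
merge 26/61 + 35/61 → 1
L = 15/61 + 26/61 + 35/61 + 1 = 137/61 ≈ 2.246 bits/symbol.

2.246 bits/symbol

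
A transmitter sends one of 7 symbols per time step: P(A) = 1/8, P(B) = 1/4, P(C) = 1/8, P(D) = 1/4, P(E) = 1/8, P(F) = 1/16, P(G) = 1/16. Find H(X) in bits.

2.625 bits

Each probability is a power of 1/2, so log₂(1/p) is an integer.
H = Σ p·log₂(1/p) = 1/8·3 + 1/4·2 + 1/8·3 + 1/4·2 + 1/8·3 + 1/16·4 + 1/16·4 = 2.625 bits.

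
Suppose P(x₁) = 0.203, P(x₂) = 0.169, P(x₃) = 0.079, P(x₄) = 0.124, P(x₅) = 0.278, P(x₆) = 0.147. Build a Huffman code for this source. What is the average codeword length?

2.519 bits/symbol

Repeatedly combine the two least-probable nodes; the expected code length is the sum of the merged weights.
merge 79/1000 + 31/250 → 203/1000
merge 147/1000 + 169/1000 → 79/250
merge 203/1000 + 203/1000 → 203/500
merge 139/500 + 79/250 → 297/500
merge 203/500 + 297/500 → 1
L = 203/1000 + 79/250 + 203/500 + 297/500 + 1 = 2519/1000 = 2.519 bits/symbol.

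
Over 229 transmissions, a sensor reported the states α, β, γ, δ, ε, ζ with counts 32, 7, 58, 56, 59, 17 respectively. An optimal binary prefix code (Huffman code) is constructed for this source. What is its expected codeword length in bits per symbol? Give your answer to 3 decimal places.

Probabilities are the counts divided by 229.
Repeatedly combine the two least-probable nodes; the expected code length is the sum of the merged weights.
merge 7/229 + 17/229 → 24/229
merge 24/229 + 32/229 → 56/229
merge 56/229 + 56/229 → 112/229
merge 58/229 + 59/229 → 117/229
merge 112/229 + 117/229 → 1
L = 24/229 + 56/229 + 112/229 + 117/229 + 1 = 538/229 ≈ 2.349 bits/symbol.

2.349 bits/symbol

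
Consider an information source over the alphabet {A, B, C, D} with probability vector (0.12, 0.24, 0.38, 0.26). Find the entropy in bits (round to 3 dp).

H = −Σ pᵢ log₂ pᵢ.
−0.12·log₂(0.12) = 0.3671
−0.24·log₂(0.24) = 0.4941
−0.38·log₂(0.38) = 0.5305
−0.26·log₂(0.26) = 0.5053
Sum ≈ 1.8969 → 1.897 bits.

1.897 bits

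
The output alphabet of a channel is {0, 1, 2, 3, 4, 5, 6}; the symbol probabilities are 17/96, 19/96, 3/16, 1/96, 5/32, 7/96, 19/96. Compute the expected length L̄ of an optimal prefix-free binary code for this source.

Repeatedly combine the two least-probable nodes; the expected code length is the sum of the merged weights.
merge 1/96 + 7/96 → 1/12
merge 1/12 + 5/32 → 23/96
merge 17/96 + 3/16 → 35/96
merge 19/96 + 19/96 → 19/48
merge 23/96 + 35/96 → 29/48
merge 19/48 + 29/48 → 1
L = 1/12 + 23/96 + 35/96 + 19/48 + 29/48 + 1 = 43/16 = 2.6875 bits/symbol.

2.6875 bits/symbol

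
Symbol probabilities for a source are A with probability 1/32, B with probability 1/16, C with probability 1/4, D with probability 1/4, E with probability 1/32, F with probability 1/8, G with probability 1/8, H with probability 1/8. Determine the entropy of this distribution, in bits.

2.6875 bits

Each probability is a power of 1/2, so log₂(1/p) is an integer.
H = Σ p·log₂(1/p) = 1/32·5 + 1/16·4 + 1/4·2 + 1/4·2 + 1/32·5 + 1/8·3 + 1/8·3 + 1/8·3 = 2.6875 bits.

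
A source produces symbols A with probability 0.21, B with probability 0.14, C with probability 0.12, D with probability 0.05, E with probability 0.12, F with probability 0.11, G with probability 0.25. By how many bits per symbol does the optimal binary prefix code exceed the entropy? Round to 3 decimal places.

0.030 bits

Entropy H = −Σ p log₂ p ≈ 2.6705 bits.
Huffman merges: 1/20+11/100→4/25; 3/25+3/25→6/25; 7/50+4/25→3/10; 21/100+6/25→9/20; 1/4+3/10→11/20; 9/20+11/20→1. L = 27/10 ≈ 2.7000.
L − H = 2.7000 − 2.6705 = 0.030 bits.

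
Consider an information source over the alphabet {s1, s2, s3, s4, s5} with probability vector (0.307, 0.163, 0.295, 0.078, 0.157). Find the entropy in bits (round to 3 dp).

2.176 bits

H = −Σ pᵢ log₂ pᵢ.
−0.307·log₂(0.307) = 0.5230
−0.163·log₂(0.163) = 0.4266
−0.295·log₂(0.295) = 0.5196
−0.078·log₂(0.078) = 0.2871
−0.157·log₂(0.157) = 0.4194
Sum ≈ 2.1756 → 2.176 bits.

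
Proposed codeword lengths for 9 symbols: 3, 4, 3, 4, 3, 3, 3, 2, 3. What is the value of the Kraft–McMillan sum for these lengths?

With common denominator 2^4 = 16: Σ 2^(−ℓᵢ) = 2/16 + 1/16 + 2/16 + 1/16 + 2/16 + 2/16 + 2/16 + 4/16 + 2/16 = 18/16 = 1.125.

1.125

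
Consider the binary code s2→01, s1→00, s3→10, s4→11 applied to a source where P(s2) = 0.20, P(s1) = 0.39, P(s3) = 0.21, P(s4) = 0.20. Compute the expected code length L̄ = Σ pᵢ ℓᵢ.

L̄ = Σ pᵢ·ℓᵢ = 0.20·2 + 0.39·2 + 0.21·2 + 0.20·2 = 2 bits/symbol.

2 bits/symbol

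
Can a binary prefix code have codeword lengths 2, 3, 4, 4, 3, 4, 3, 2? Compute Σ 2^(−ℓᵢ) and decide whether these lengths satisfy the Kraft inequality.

1.0625; no

With common denominator 2^4 = 16: Σ 2^(−ℓᵢ) = 4/16 + 2/16 + 1/16 + 1/16 + 2/16 + 1/16 + 2/16 + 4/16 = 17/16 = 1.0625.
Kraft's inequality requires Σ ≤ 1; here Σ = 1.0625 > 1, so no such prefix code exists.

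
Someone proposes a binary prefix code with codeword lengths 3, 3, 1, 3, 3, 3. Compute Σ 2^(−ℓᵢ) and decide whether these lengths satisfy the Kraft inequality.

With common denominator 2^3 = 8: Σ 2^(−ℓᵢ) = 1/8 + 1/8 + 4/8 + 1/8 + 1/8 + 1/8 = 9/8 = 1.125.
Kraft's inequality requires Σ ≤ 1; here Σ = 1.125 > 1, so no such prefix code exists.

1.125; no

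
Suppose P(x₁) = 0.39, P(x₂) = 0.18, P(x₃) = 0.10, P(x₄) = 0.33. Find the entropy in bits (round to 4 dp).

H = −Σ pᵢ log₂ pᵢ.
−0.39·log₂(0.39) = 0.5298
−0.18·log₂(0.18) = 0.4453
−0.10·log₂(0.10) = 0.3322
−0.33·log₂(0.33) = 0.5278
Sum ≈ 1.8351 → 1.8351 bits.

1.8351 bits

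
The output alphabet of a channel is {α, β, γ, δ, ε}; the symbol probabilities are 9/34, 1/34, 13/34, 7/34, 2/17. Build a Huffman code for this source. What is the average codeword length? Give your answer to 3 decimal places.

Repeatedly combine the two least-probable nodes; the expected code length is the sum of the merged weights.
merge 1/34 + 2/17 → 5/34
merge 5/34 + 7/34 → 6/17
merge 9/34 + 6/17 → 21/34
merge 13/34 + 21/34 → 1
L = 5/34 + 6/17 + 21/34 + 1 = 36/17 ≈ 2.118 bits/symbol.

2.118 bits/symbol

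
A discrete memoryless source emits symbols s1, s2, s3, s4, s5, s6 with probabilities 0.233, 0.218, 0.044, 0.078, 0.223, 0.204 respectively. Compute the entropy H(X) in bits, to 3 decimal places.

H = −Σ pᵢ log₂ pᵢ.
−0.233·log₂(0.233) = 0.4897
−0.218·log₂(0.218) = 0.4791
−0.044·log₂(0.044) = 0.1983
−0.078·log₂(0.078) = 0.2871
−0.223·log₂(0.223) = 0.4828
−0.204·log₂(0.204) = 0.4678
Sum ≈ 2.4047 → 2.405 bits.

2.405 bits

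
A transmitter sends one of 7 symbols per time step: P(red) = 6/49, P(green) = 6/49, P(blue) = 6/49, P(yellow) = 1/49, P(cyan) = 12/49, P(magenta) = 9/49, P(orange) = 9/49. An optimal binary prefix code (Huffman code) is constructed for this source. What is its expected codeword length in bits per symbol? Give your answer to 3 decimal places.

2.714 bits/symbol

Repeatedly combine the two least-probable nodes; the expected code length is the sum of the merged weights.
merge 1/49 + 6/49 → 1/7
merge 6/49 + 6/49 → 12/49
merge 1/7 + 9/49 → 16/49
merge 9/49 + 12/49 → 3/7
merge 12/49 + 16/49 → 4/7
merge 3/7 + 4/7 → 1
L = 1/7 + 12/49 + 16/49 + 3/7 + 4/7 + 1 = 19/7 ≈ 2.714 bits/symbol.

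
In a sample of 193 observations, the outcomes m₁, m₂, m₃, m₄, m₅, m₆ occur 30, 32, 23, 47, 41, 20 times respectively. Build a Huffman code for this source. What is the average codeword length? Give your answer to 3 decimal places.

2.544 bits/symbol

Probabilities are the counts divided by 193.
Repeatedly combine the two least-probable nodes; the expected code length is the sum of the merged weights.
merge 20/193 + 23/193 → 43/193
merge 30/193 + 32/193 → 62/193
merge 41/193 + 43/193 → 84/193
merge 47/193 + 62/193 → 109/193
merge 84/193 + 109/193 → 1
L = 43/193 + 62/193 + 84/193 + 109/193 + 1 = 491/193 ≈ 2.544 bits/symbol.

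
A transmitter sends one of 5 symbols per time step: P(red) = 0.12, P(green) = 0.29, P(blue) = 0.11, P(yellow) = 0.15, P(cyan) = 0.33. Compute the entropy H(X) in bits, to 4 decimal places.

2.1736 bits

H = −Σ pᵢ log₂ pᵢ.
−0.12·log₂(0.12) = 0.3671
−0.29·log₂(0.29) = 0.5179
−0.11·log₂(0.11) = 0.3503
−0.15·log₂(0.15) = 0.4105
−0.33·log₂(0.33) = 0.5278
Sum ≈ 2.1736 → 2.1736 bits.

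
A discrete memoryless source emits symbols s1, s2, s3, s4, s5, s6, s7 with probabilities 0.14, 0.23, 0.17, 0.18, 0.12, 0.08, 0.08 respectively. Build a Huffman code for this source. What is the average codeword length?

2.75 bits/symbol

Repeatedly combine the two least-probable nodes; the expected code length is the sum of the merged weights.
merge 2/25 + 2/25 → 4/25
merge 3/25 + 7/50 → 13/50
merge 4/25 + 17/100 → 33/100
merge 9/50 + 23/100 → 41/100
merge 13/50 + 33/100 → 59/100
merge 41/100 + 59/100 → 1
L = 4/25 + 13/50 + 33/100 + 41/100 + 59/100 + 1 = 11/4 = 2.75 bits/symbol.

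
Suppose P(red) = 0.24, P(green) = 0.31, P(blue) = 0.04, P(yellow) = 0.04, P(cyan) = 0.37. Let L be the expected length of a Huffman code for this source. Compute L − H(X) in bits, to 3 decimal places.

Entropy H = −Σ p log₂ p ≈ 1.9202 bits.
Huffman merges: 1/25+1/25→2/25; 2/25+6/25→8/25; 31/100+8/25→63/100; 37/100+63/100→1. L = 203/100 ≈ 2.0300.
L − H = 2.0300 − 1.9202 = 0.110 bits.

0.110 bits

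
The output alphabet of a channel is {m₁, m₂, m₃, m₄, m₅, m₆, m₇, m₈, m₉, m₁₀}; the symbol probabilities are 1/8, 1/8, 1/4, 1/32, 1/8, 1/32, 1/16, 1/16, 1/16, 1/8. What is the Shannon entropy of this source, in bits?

Each probability is a power of 1/2, so log₂(1/p) is an integer.
H = Σ p·log₂(1/p) = 1/8·3 + 1/8·3 + 1/4·2 + 1/32·5 + 1/8·3 + 1/32·5 + 1/16·4 + 1/16·4 + 1/16·4 + 1/8·3 = 3.0625 bits.

3.0625 bits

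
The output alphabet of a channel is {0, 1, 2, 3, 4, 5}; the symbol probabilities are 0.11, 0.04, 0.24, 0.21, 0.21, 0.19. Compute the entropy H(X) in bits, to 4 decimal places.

2.4310 bits

H = −Σ pᵢ log₂ pᵢ.
−0.11·log₂(0.11) = 0.3503
−0.04·log₂(0.04) = 0.1858
−0.24·log₂(0.24) = 0.4941
−0.21·log₂(0.21) = 0.4728
−0.21·log₂(0.21) = 0.4728
−0.19·log₂(0.19) = 0.4552
Sum ≈ 2.4310 → 2.4310 bits.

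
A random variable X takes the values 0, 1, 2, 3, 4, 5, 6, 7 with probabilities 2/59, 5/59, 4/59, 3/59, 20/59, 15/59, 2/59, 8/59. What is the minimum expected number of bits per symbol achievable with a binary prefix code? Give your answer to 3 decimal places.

Repeatedly combine the two least-probable nodes; the expected code length is the sum of the merged weights.
merge 2/59 + 2/59 → 4/59
merge 3/59 + 4/59 → 7/59
merge 4/59 + 5/59 → 9/59
merge 7/59 + 8/59 → 15/59
merge 9/59 + 15/59 → 24/59
merge 15/59 + 20/59 → 35/59
merge 24/59 + 35/59 → 1
L = 4/59 + 7/59 + 9/59 + 15/59 + 24/59 + 35/59 + 1 = 153/59 ≈ 2.593 bits/symbol.

2.593 bits/symbol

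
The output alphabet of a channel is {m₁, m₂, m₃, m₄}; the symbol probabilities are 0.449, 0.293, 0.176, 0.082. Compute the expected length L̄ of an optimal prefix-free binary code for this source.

Repeatedly combine the two least-probable nodes; the expected code length is the sum of the merged weights.
merge 41/500 + 22/125 → 129/500
merge 129/500 + 293/1000 → 551/1000
merge 449/1000 + 551/1000 → 1
L = 129/500 + 551/1000 + 1 = 1809/1000 = 1.809 bits/symbol.

1.809 bits/symbol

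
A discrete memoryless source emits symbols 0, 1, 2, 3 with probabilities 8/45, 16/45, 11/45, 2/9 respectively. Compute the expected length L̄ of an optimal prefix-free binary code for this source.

Repeatedly combine the two least-probable nodes; the expected code length is the sum of the merged weights.
merge 8/45 + 2/9 → 2/5
merge 11/45 + 16/45 → 3/5
merge 2/5 + 3/5 → 1
L = 2/5 + 3/5 + 1 = 2 bits/symbol.

2 bits/symbol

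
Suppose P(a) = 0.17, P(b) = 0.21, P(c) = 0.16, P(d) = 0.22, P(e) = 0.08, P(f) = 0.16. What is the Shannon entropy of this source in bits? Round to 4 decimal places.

H = −Σ pᵢ log₂ pᵢ.
−0.17·log₂(0.17) = 0.4346
−0.21·log₂(0.21) = 0.4728
−0.16·log₂(0.16) = 0.4230
−0.22·log₂(0.22) = 0.4806
−0.08·log₂(0.08) = 0.2915
−0.16·log₂(0.16) = 0.4230
Sum ≈ 2.5255 → 2.5255 bits.

2.5255 bits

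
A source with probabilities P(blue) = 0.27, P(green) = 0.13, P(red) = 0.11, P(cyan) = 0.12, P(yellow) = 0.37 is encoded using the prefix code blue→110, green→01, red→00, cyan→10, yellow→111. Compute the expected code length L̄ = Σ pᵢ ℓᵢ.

2.64 bits/symbol

L̄ = Σ pᵢ·ℓᵢ = 0.27·3 + 0.13·2 + 0.11·2 + 0.12·2 + 0.37·3 = 2.64 bits/symbol.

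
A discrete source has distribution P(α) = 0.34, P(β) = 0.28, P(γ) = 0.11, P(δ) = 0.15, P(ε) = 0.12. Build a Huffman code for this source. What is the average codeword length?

2.23 bits/symbol

Repeatedly combine the two least-probable nodes; the expected code length is the sum of the merged weights.
merge 11/100 + 3/25 → 23/100
merge 3/20 + 23/100 → 19/50
merge 7/25 + 17/50 → 31/50
merge 19/50 + 31/50 → 1
L = 23/100 + 19/50 + 31/50 + 1 = 223/100 = 2.23 bits/symbol.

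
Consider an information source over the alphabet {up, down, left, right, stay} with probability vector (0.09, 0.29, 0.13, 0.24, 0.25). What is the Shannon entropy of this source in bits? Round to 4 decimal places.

H = −Σ pᵢ log₂ pᵢ.
−0.09·log₂(0.09) = 0.3127
−0.29·log₂(0.29) = 0.5179
−0.13·log₂(0.13) = 0.3826
−0.24·log₂(0.24) = 0.4941
−0.25·log₂(0.25) = 0.5000
Sum ≈ 2.2073 → 2.2073 bits.

2.2073 bits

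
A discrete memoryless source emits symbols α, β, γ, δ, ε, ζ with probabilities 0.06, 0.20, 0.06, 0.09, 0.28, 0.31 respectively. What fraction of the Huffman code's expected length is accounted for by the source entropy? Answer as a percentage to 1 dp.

Entropy H = −Σ p log₂ p ≈ 2.3021 bits.
Huffman merges: 3/50+3/50→3/25; 9/100+3/25→21/100; 1/5+21/100→41/100; 7/25+31/100→59/100; 41/100+59/100→1. L = 233/100 ≈ 2.3300.
Efficiency = H/L = 2.3021/2.3300 = 98.8%.

98.8%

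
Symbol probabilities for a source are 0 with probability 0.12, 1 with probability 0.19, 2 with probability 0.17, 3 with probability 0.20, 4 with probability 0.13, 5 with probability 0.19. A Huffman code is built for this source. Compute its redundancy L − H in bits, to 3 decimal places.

0.051 bits

Entropy H = −Σ p log₂ p ≈ 2.5591 bits.
Huffman merges: 3/25+13/100→1/4; 17/100+19/100→9/25; 19/100+1/5→39/100; 1/4+9/25→61/100; 39/100+61/100→1. L = 261/100 ≈ 2.6100.
L − H = 2.6100 − 2.5591 = 0.051 bits.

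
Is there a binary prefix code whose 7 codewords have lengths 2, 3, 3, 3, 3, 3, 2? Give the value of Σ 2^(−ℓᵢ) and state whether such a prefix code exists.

With common denominator 2^3 = 8: Σ 2^(−ℓᵢ) = 2/8 + 1/8 + 1/8 + 1/8 + 1/8 + 1/8 + 2/8 = 9/8 = 1.125.
Kraft's inequality requires Σ ≤ 1; here Σ = 1.125 > 1, so no such prefix code exists.

1.125; no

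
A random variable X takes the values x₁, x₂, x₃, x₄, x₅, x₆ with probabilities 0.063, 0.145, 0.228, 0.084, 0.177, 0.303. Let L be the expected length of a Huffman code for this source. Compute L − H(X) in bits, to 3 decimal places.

0.033 bits

Entropy H = −Σ p log₂ p ≈ 2.4058 bits.
Huffman merges: 63/1000+21/250→147/1000; 29/200+147/1000→73/250; 177/1000+57/250→81/200; 73/250+303/1000→119/200; 81/200+119/200→1. L = 2439/1000 ≈ 2.4390.
L − H = 2.4390 − 2.4058 = 0.033 bits.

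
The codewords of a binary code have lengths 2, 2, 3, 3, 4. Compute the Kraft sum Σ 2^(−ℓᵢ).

0.8125

With common denominator 2^4 = 16: Σ 2^(−ℓᵢ) = 4/16 + 4/16 + 2/16 + 2/16 + 1/16 = 13/16 = 0.8125.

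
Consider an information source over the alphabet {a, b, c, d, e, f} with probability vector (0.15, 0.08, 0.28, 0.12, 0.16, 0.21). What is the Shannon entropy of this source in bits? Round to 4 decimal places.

2.4792 bits

H = −Σ pᵢ log₂ pᵢ.
−0.15·log₂(0.15) = 0.4105
−0.08·log₂(0.08) = 0.2915
−0.28·log₂(0.28) = 0.5142
−0.12·log₂(0.12) = 0.3671
−0.16·log₂(0.16) = 0.4230
−0.21·log₂(0.21) = 0.4728
Sum ≈ 2.4792 → 2.4792 bits.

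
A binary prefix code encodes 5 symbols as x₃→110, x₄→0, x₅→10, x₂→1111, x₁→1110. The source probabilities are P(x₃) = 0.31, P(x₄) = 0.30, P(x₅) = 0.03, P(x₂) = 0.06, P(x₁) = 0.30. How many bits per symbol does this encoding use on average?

L̄ = Σ pᵢ·ℓᵢ = 0.31·3 + 0.30·1 + 0.03·2 + 0.06·4 + 0.30·4 = 2.73 bits/symbol.

2.73 bits/symbol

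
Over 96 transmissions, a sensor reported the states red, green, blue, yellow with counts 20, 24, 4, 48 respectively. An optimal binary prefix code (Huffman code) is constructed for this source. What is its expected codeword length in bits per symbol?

Probabilities are the counts divided by 96.
Repeatedly combine the two least-probable nodes; the expected code length is the sum of the merged weights.
merge 1/24 + 5/24 → 1/4
merge 1/4 + 1/4 → 1/2
merge 1/2 + 1/2 → 1
L = 1/4 + 1/2 + 1 = 7/4 = 1.75 bits/symbol.

1.75 bits/symbol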